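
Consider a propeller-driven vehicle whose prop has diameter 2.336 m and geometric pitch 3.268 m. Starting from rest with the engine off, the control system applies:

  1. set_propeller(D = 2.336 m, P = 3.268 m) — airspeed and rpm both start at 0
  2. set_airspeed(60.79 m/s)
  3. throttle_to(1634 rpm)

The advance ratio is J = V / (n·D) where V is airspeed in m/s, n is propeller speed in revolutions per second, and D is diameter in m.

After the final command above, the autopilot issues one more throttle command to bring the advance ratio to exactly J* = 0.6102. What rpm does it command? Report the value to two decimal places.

rpm = 2558.81

set_propeller: D = 2.336 m, P = 3.268 m (p = P/D = 1.398973); state ← (V=0, rpm=0)
set_airspeed(60.79): V ← 60.79 m/s
throttle_to(1634): rpm ← 1634
final state: V = 60.79 m/s, rpm = 1634 → n = rpm/60 = 27.233333 rev/s
target J* = 0.6102; solve J* = V/(n·D) for n: n = V/(J*·D) = 60.79/(0.6102 × 2.336) = 42.646864 rev/s
rpm = 60·n = 2558.811843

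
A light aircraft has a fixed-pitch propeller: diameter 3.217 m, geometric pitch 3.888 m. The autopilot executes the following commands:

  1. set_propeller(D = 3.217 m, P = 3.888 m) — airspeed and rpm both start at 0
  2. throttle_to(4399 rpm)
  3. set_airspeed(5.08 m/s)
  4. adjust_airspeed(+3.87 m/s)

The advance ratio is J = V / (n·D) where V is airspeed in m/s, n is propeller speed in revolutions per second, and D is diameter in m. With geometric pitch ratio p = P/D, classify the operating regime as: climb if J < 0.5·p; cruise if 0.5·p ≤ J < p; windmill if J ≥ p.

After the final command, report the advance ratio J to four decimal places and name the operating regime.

J = 0.0379, regime = climb

set_propeller: D = 3.217 m, P = 3.888 m (p = P/D = 1.208579); state ← (V=0, rpm=0)
throttle_to(4399): rpm ← 4399
set_airspeed(5.08): V ← 5.08 m/s
adjust_airspeed(+3.87): V ← 5.08 +3.87 = 8.95 m/s
final state: V = 8.95 m/s, rpm = 4399 → n = rpm/60 = 73.316667 rev/s
J = V / (n·D) = 8.95 / (73.316667 × 3.217) = 0.037946
regime bands: climb J<0.6043 | cruise [0.6043, 1.2086) | windmill J≥1.2086
J = 0.0379 → climb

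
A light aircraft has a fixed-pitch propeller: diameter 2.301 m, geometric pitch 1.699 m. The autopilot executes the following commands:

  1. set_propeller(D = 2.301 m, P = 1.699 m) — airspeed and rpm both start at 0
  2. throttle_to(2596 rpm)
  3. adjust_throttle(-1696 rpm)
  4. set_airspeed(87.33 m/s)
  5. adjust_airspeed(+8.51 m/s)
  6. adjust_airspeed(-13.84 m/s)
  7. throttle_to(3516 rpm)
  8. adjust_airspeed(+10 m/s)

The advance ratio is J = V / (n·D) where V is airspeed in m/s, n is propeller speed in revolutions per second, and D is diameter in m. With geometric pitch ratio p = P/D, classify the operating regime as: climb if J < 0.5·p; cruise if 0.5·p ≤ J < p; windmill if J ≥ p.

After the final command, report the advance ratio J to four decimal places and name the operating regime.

J = 0.6823, regime = cruise

set_propeller: D = 2.301 m, P = 1.699 m (p = P/D = 0.738375); state ← (V=0, rpm=0)
throttle_to(2596): rpm ← 2596
adjust_throttle(-1696): rpm ← 2596 -1696 = 900
set_airspeed(87.33): V ← 87.33 m/s
adjust_airspeed(+8.51): V ← 87.33 +8.51 = 95.84 m/s
adjust_airspeed(-13.84): V ← 95.84 -13.84 = 82 m/s
throttle_to(3516): rpm ← 3516
adjust_airspeed(+10): V ← 82 +10 = 92 m/s
final state: V = 92 m/s, rpm = 3516 → n = rpm/60 = 58.600000 rev/s
J = V / (n·D) = 92 / (58.600000 × 2.301) = 0.682297
regime bands: climb J<0.3692 | cruise [0.3692, 0.7384) | windmill J≥0.7384
J = 0.6823 → cruise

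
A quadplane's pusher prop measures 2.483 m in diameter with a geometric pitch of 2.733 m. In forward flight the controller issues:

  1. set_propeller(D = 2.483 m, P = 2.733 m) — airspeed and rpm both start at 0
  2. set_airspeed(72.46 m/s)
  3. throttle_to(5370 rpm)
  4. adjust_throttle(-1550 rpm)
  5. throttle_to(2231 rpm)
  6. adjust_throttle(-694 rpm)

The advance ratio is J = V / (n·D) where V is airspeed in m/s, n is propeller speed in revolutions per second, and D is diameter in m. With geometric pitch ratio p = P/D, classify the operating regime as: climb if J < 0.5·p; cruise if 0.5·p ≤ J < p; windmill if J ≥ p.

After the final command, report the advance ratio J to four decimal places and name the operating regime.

set_propeller: D = 2.483 m, P = 2.733 m (p = P/D = 1.100685); state ← (V=0, rpm=0)
set_airspeed(72.46): V ← 72.46 m/s
throttle_to(5370): rpm ← 5370
adjust_throttle(-1550): rpm ← 5370 -1550 = 3820
throttle_to(2231): rpm ← 2231
adjust_throttle(-694): rpm ← 2231 -694 = 1537
final state: V = 72.46 m/s, rpm = 1537 → n = rpm/60 = 25.616667 rev/s
J = V / (n·D) = 72.46 / (25.616667 × 2.483) = 1.139197
regime bands: climb J<0.5503 | cruise [0.5503, 1.1007) | windmill J≥1.1007
J = 1.1392 → windmill

J = 1.1392, regime = windmill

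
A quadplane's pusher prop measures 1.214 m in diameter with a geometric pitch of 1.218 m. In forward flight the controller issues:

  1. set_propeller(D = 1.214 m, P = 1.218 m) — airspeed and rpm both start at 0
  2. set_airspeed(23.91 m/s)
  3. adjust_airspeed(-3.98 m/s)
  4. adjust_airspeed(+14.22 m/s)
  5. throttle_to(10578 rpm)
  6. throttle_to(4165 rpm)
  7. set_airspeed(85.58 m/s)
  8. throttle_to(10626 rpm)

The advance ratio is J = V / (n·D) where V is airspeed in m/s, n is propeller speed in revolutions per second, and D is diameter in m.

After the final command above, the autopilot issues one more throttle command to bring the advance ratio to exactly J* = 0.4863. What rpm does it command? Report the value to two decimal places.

rpm = 8697.62

set_propeller: D = 1.214 m, P = 1.218 m (p = P/D = 1.003295); state ← (V=0, rpm=0)
set_airspeed(23.91): V ← 23.91 m/s
adjust_airspeed(-3.98): V ← 23.91 -3.98 = 19.93 m/s
adjust_airspeed(+14.22): V ← 19.93 +14.22 = 34.15 m/s
throttle_to(10578): rpm ← 10578
throttle_to(4165): rpm ← 4165
set_airspeed(85.58): V ← 85.58 m/s
throttle_to(10626): rpm ← 10626
final state: V = 85.58 m/s, rpm = 10626 → n = rpm/60 = 177.100000 rev/s
target J* = 0.4863; solve J* = V/(n·D) for n: n = V/(J*·D) = 85.58/(0.4863 × 1.214) = 144.960382 rev/s
rpm = 60·n = 8697.622941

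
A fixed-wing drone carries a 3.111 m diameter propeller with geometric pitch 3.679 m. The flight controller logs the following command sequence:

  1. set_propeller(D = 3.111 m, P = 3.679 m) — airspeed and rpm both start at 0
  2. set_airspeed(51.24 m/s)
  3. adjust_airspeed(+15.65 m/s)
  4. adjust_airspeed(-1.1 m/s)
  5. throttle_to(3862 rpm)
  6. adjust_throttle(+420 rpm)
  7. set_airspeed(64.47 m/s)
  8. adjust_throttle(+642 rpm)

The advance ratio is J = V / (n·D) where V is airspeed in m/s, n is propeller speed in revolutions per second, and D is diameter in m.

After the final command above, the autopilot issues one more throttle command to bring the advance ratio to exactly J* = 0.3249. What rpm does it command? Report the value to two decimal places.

rpm = 3827.01

set_propeller: D = 3.111 m, P = 3.679 m (p = P/D = 1.182578); state ← (V=0, rpm=0)
set_airspeed(51.24): V ← 51.24 m/s
adjust_airspeed(+15.65): V ← 51.24 +15.65 = 66.89 m/s
adjust_airspeed(-1.1): V ← 66.89 -1.1 = 65.79 m/s
throttle_to(3862): rpm ← 3862
adjust_throttle(+420): rpm ← 3862 +420 = 4282
set_airspeed(64.47): V ← 64.47 m/s
adjust_throttle(+642): rpm ← 4282 +642 = 4924
final state: V = 64.47 m/s, rpm = 4924 → n = rpm/60 = 82.066667 rev/s
target J* = 0.3249; solve J* = V/(n·D) for n: n = V/(J*·D) = 64.47/(0.3249 × 3.111) = 63.783441 rev/s
rpm = 60·n = 3827.006485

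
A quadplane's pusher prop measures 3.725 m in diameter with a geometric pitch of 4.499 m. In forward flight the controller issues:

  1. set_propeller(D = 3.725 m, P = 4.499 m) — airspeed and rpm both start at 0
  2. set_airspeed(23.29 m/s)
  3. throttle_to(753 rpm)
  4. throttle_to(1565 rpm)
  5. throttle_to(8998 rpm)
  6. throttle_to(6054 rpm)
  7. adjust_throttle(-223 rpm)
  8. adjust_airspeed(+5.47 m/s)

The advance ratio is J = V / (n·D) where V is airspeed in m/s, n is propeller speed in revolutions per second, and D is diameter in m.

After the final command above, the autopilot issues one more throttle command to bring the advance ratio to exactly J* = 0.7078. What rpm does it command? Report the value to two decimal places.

rpm = 654.49

set_propeller: D = 3.725 m, P = 4.499 m (p = P/D = 1.207785); state ← (V=0, rpm=0)
set_airspeed(23.29): V ← 23.29 m/s
throttle_to(753): rpm ← 753
throttle_to(1565): rpm ← 1565
throttle_to(8998): rpm ← 8998
throttle_to(6054): rpm ← 6054
adjust_throttle(-223): rpm ← 6054 -223 = 5831
adjust_airspeed(+5.47): V ← 23.29 +5.47 = 28.76 m/s
final state: V = 28.76 m/s, rpm = 5831 → n = rpm/60 = 97.183333 rev/s
target J* = 0.7078; solve J* = V/(n·D) for n: n = V/(J*·D) = 28.76/(0.7078 × 3.725) = 10.908174 rev/s
rpm = 60·n = 654.490424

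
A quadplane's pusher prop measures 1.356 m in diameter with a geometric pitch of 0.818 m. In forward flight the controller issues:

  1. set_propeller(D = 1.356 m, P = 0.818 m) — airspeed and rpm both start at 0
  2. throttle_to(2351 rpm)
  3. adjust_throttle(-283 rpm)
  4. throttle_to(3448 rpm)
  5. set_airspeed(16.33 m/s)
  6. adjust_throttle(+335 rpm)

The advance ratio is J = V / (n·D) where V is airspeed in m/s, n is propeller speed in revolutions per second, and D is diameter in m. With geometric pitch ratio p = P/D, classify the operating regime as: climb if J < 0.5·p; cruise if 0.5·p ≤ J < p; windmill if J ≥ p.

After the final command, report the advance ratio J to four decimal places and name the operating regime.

set_propeller: D = 1.356 m, P = 0.818 m (p = P/D = 0.603245); state ← (V=0, rpm=0)
throttle_to(2351): rpm ← 2351
adjust_throttle(-283): rpm ← 2351 -283 = 2068
throttle_to(3448): rpm ← 3448
set_airspeed(16.33): V ← 16.33 m/s
adjust_throttle(+335): rpm ← 3448 +335 = 3783
final state: V = 16.33 m/s, rpm = 3783 → n = rpm/60 = 63.050000 rev/s
J = V / (n·D) = 16.33 / (63.050000 × 1.356) = 0.191004
regime bands: climb J<0.3016 | cruise [0.3016, 0.6032) | windmill J≥0.6032
J = 0.1910 → climb

J = 0.1910, regime = climb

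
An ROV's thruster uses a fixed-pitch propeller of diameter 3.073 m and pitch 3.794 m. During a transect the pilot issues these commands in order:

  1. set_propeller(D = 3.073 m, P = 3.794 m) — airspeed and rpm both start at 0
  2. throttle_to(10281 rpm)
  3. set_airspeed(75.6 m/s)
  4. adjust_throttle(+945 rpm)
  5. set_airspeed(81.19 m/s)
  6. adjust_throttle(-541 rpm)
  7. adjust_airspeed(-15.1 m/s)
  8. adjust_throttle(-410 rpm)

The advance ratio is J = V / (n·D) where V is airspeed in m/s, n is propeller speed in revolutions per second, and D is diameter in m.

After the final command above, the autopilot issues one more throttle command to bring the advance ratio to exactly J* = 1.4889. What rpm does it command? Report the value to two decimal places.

rpm = 866.68

set_propeller: D = 3.073 m, P = 3.794 m (p = P/D = 1.234624); state ← (V=0, rpm=0)
throttle_to(10281): rpm ← 10281
set_airspeed(75.6): V ← 75.6 m/s
adjust_throttle(+945): rpm ← 10281 +945 = 11226
set_airspeed(81.19): V ← 81.19 m/s
adjust_throttle(-541): rpm ← 11226 -541 = 10685
adjust_airspeed(-15.1): V ← 81.19 -15.1 = 66.09 m/s
adjust_throttle(-410): rpm ← 10685 -410 = 10275
final state: V = 66.09 m/s, rpm = 10275 → n = rpm/60 = 171.250000 rev/s
target J* = 1.4889; solve J* = V/(n·D) for n: n = V/(J*·D) = 66.09/(1.4889 × 3.073) = 14.444671 rev/s
rpm = 60·n = 866.680274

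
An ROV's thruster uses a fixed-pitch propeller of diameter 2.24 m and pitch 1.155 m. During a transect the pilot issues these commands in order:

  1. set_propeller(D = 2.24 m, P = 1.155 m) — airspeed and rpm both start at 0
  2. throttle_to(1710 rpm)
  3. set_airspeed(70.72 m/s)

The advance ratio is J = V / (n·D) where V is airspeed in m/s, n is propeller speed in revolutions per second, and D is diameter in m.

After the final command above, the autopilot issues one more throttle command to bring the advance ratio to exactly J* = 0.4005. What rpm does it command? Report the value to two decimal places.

rpm = 4729.80

set_propeller: D = 2.24 m, P = 1.155 m (p = P/D = 0.515625); state ← (V=0, rpm=0)
throttle_to(1710): rpm ← 1710
set_airspeed(70.72): V ← 70.72 m/s
final state: V = 70.72 m/s, rpm = 1710 → n = rpm/60 = 28.500000 rev/s
target J* = 0.4005; solve J* = V/(n·D) for n: n = V/(J*·D) = 70.72/(0.4005 × 2.24) = 78.830034 rev/s
rpm = 60·n = 4729.802033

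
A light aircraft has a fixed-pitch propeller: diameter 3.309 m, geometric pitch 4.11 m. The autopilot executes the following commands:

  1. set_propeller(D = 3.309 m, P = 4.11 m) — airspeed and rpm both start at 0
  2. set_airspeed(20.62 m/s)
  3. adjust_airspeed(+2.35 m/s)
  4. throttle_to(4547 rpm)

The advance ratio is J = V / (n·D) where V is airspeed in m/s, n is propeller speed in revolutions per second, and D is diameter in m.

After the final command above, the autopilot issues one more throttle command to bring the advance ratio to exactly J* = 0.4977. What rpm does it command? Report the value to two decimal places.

rpm = 836.85

set_propeller: D = 3.309 m, P = 4.11 m (p = P/D = 1.242067); state ← (V=0, rpm=0)
set_airspeed(20.62): V ← 20.62 m/s
adjust_airspeed(+2.35): V ← 20.62 +2.35 = 22.97 m/s
throttle_to(4547): rpm ← 4547
final state: V = 22.97 m/s, rpm = 4547 → n = rpm/60 = 75.783333 rev/s
target J* = 0.4977; solve J* = V/(n·D) for n: n = V/(J*·D) = 22.97/(0.4977 × 3.309) = 13.947507 rev/s
rpm = 60·n = 836.850419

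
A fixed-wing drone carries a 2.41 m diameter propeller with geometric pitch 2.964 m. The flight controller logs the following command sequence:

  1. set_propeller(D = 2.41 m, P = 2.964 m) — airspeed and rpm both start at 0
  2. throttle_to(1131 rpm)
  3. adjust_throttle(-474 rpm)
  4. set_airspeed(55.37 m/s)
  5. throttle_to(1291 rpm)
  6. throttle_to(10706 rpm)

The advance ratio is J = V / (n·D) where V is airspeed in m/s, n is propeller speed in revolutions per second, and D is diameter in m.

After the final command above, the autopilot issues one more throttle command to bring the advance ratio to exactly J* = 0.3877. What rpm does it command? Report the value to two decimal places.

set_propeller: D = 2.41 m, P = 2.964 m (p = P/D = 1.229876); state ← (V=0, rpm=0)
throttle_to(1131): rpm ← 1131
adjust_throttle(-474): rpm ← 1131 -474 = 657
set_airspeed(55.37): V ← 55.37 m/s
throttle_to(1291): rpm ← 1291
throttle_to(10706): rpm ← 10706
final state: V = 55.37 m/s, rpm = 10706 → n = rpm/60 = 178.433333 rev/s
target J* = 0.3877; solve J* = V/(n·D) for n: n = V/(J*·D) = 55.37/(0.3877 × 2.41) = 59.260004 rev/s
rpm = 60·n = 3555.600268

rpm = 3555.60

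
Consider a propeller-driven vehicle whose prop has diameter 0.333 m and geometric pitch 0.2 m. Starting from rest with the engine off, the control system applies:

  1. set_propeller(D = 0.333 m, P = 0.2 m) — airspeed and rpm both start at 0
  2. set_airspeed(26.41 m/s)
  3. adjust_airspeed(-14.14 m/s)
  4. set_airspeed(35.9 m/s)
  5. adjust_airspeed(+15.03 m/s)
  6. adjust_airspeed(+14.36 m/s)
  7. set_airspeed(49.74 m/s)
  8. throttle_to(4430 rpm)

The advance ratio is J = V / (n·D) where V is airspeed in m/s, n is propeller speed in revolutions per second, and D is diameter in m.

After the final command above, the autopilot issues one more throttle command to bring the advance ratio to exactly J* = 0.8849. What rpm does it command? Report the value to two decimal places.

set_propeller: D = 0.333 m, P = 0.2 m (p = P/D = 0.600601); state ← (V=0, rpm=0)
set_airspeed(26.41): V ← 26.41 m/s
adjust_airspeed(-14.14): V ← 26.41 -14.14 = 12.27 m/s
set_airspeed(35.9): V ← 35.9 m/s
adjust_airspeed(+15.03): V ← 35.9 +15.03 = 50.93 m/s
adjust_airspeed(+14.36): V ← 50.93 +14.36 = 65.29 m/s
set_airspeed(49.74): V ← 49.74 m/s
throttle_to(4430): rpm ← 4430
final state: V = 49.74 m/s, rpm = 4430 → n = rpm/60 = 73.833333 rev/s
target J* = 0.8849; solve J* = V/(n·D) for n: n = V/(J*·D) = 49.74/(0.8849 × 0.333) = 168.798022 rev/s
rpm = 60·n = 10127.881300

rpm = 10127.88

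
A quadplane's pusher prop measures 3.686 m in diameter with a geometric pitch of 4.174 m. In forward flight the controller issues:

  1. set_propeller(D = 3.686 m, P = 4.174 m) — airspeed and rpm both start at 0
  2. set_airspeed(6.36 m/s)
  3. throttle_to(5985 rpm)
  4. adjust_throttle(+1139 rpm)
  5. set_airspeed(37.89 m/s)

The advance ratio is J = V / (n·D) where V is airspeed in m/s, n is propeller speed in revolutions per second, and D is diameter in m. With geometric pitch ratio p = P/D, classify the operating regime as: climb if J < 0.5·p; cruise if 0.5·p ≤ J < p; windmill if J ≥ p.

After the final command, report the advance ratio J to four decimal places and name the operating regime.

set_propeller: D = 3.686 m, P = 4.174 m (p = P/D = 1.132393); state ← (V=0, rpm=0)
set_airspeed(6.36): V ← 6.36 m/s
throttle_to(5985): rpm ← 5985
adjust_throttle(+1139): rpm ← 5985 +1139 = 7124
set_airspeed(37.89): V ← 37.89 m/s
final state: V = 37.89 m/s, rpm = 7124 → n = rpm/60 = 118.733333 rev/s
J = V / (n·D) = 37.89 / (118.733333 × 3.686) = 0.086576
regime bands: climb J<0.5662 | cruise [0.5662, 1.1324) | windmill J≥1.1324
J = 0.0866 → climb

J = 0.0866, regime = climb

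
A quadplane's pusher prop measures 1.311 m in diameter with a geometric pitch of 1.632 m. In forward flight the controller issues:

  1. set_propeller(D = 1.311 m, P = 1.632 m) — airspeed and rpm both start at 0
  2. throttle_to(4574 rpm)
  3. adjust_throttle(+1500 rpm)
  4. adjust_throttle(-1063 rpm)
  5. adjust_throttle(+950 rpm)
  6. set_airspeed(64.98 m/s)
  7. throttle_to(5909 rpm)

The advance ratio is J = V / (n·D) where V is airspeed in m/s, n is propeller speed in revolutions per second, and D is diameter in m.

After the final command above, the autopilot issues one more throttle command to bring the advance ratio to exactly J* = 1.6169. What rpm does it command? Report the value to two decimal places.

rpm = 1839.27

set_propeller: D = 1.311 m, P = 1.632 m (p = P/D = 1.244851); state ← (V=0, rpm=0)
throttle_to(4574): rpm ← 4574
adjust_throttle(+1500): rpm ← 4574 +1500 = 6074
adjust_throttle(-1063): rpm ← 6074 -1063 = 5011
adjust_throttle(+950): rpm ← 5011 +950 = 5961
set_airspeed(64.98): V ← 64.98 m/s
throttle_to(5909): rpm ← 5909
final state: V = 64.98 m/s, rpm = 5909 → n = rpm/60 = 98.483333 rev/s
target J* = 1.6169; solve J* = V/(n·D) for n: n = V/(J*·D) = 64.98/(1.6169 × 1.311) = 30.654473 rev/s
rpm = 60·n = 1839.268380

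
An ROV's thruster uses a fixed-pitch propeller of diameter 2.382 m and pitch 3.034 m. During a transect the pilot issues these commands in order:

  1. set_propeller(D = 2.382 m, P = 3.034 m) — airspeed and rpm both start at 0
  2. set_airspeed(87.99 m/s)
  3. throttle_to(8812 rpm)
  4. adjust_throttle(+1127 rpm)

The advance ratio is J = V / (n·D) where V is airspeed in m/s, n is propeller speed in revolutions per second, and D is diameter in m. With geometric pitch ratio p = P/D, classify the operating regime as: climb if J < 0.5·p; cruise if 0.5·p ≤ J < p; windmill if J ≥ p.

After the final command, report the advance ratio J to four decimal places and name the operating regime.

set_propeller: D = 2.382 m, P = 3.034 m (p = P/D = 1.273720); state ← (V=0, rpm=0)
set_airspeed(87.99): V ← 87.99 m/s
throttle_to(8812): rpm ← 8812
adjust_throttle(+1127): rpm ← 8812 +1127 = 9939
final state: V = 87.99 m/s, rpm = 9939 → n = rpm/60 = 165.650000 rev/s
J = V / (n·D) = 87.99 / (165.650000 × 2.382) = 0.222998
regime bands: climb J<0.6369 | cruise [0.6369, 1.2737) | windmill J≥1.2737
J = 0.2230 → climb

J = 0.2230, regime = climb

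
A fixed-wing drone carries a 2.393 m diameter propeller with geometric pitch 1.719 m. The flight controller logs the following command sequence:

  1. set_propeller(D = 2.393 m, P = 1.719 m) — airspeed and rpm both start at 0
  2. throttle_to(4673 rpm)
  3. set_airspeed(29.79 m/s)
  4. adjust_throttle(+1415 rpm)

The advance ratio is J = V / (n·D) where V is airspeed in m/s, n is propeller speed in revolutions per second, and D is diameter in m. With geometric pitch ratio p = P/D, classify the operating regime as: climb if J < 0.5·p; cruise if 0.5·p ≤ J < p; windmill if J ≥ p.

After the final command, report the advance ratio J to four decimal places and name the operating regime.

J = 0.1227, regime = climb

set_propeller: D = 2.393 m, P = 1.719 m (p = P/D = 0.718345); state ← (V=0, rpm=0)
throttle_to(4673): rpm ← 4673
set_airspeed(29.79): V ← 29.79 m/s
adjust_throttle(+1415): rpm ← 4673 +1415 = 6088
final state: V = 29.79 m/s, rpm = 6088 → n = rpm/60 = 101.466667 rev/s
J = V / (n·D) = 29.79 / (101.466667 × 2.393) = 0.122689
regime bands: climb J<0.3592 | cruise [0.3592, 0.7183) | windmill J≥0.7183
J = 0.1227 → climb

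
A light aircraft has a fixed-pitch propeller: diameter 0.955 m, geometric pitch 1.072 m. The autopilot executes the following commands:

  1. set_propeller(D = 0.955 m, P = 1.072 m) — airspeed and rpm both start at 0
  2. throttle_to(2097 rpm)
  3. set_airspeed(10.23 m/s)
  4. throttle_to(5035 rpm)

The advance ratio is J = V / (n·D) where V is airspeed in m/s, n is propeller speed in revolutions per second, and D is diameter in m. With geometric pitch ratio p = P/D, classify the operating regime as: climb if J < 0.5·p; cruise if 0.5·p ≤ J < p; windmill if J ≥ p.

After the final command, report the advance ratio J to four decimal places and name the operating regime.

set_propeller: D = 0.955 m, P = 1.072 m (p = P/D = 1.122513); state ← (V=0, rpm=0)
throttle_to(2097): rpm ← 2097
set_airspeed(10.23): V ← 10.23 m/s
throttle_to(5035): rpm ← 5035
final state: V = 10.23 m/s, rpm = 5035 → n = rpm/60 = 83.916667 rev/s
J = V / (n·D) = 10.23 / (83.916667 × 0.955) = 0.127651
regime bands: climb J<0.5613 | cruise [0.5613, 1.1225) | windmill J≥1.1225
J = 0.1277 → climb

J = 0.1277, regime = climb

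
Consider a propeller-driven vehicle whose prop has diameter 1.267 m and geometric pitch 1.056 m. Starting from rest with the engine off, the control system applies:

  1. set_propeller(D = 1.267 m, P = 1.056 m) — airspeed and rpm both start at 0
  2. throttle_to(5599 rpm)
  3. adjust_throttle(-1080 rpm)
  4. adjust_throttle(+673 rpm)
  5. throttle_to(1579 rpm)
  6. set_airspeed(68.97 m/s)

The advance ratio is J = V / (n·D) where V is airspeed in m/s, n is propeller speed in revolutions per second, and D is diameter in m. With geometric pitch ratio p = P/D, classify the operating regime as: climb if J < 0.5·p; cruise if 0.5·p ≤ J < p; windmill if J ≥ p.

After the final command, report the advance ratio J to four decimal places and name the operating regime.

set_propeller: D = 1.267 m, P = 1.056 m (p = P/D = 0.833465); state ← (V=0, rpm=0)
throttle_to(5599): rpm ← 5599
adjust_throttle(-1080): rpm ← 5599 -1080 = 4519
adjust_throttle(+673): rpm ← 4519 +673 = 5192
throttle_to(1579): rpm ← 1579
set_airspeed(68.97): V ← 68.97 m/s
final state: V = 68.97 m/s, rpm = 1579 → n = rpm/60 = 26.316667 rev/s
J = V / (n·D) = 68.97 / (26.316667 × 1.267) = 2.068487
regime bands: climb J<0.4167 | cruise [0.4167, 0.8335) | windmill J≥0.8335
J = 2.0685 → windmill

J = 2.0685, regime = windmill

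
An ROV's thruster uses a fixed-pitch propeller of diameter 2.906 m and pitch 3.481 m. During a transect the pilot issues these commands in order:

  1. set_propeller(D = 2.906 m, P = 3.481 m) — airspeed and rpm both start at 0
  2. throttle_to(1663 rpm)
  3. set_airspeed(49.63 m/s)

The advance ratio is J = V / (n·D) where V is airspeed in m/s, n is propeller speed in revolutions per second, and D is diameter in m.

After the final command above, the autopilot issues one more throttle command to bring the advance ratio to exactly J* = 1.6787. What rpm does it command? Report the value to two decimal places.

rpm = 610.42

set_propeller: D = 2.906 m, P = 3.481 m (p = P/D = 1.197866); state ← (V=0, rpm=0)
throttle_to(1663): rpm ← 1663
set_airspeed(49.63): V ← 49.63 m/s
final state: V = 49.63 m/s, rpm = 1663 → n = rpm/60 = 27.716667 rev/s
target J* = 1.6787; solve J* = V/(n·D) for n: n = V/(J*·D) = 49.63/(1.6787 × 2.906) = 10.173621 rev/s
rpm = 60·n = 610.417288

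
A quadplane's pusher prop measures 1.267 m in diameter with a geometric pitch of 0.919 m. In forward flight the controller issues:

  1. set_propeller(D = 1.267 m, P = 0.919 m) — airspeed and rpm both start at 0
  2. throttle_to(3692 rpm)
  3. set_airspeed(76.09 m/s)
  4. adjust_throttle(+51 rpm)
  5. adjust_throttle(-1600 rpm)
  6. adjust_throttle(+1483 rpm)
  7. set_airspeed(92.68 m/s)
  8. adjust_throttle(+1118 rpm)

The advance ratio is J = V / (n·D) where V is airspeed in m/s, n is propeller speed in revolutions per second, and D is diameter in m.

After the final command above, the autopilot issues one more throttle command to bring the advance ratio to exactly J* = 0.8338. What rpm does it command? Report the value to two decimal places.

rpm = 5263.79

set_propeller: D = 1.267 m, P = 0.919 m (p = P/D = 0.725335); state ← (V=0, rpm=0)
throttle_to(3692): rpm ← 3692
set_airspeed(76.09): V ← 76.09 m/s
adjust_throttle(+51): rpm ← 3692 +51 = 3743
adjust_throttle(-1600): rpm ← 3743 -1600 = 2143
adjust_throttle(+1483): rpm ← 2143 +1483 = 3626
set_airspeed(92.68): V ← 92.68 m/s
adjust_throttle(+1118): rpm ← 3626 +1118 = 4744
final state: V = 92.68 m/s, rpm = 4744 → n = rpm/60 = 79.066667 rev/s
target J* = 0.8338; solve J* = V/(n·D) for n: n = V/(J*·D) = 92.68/(0.8338 × 1.267) = 87.729877 rev/s
rpm = 60·n = 5263.792608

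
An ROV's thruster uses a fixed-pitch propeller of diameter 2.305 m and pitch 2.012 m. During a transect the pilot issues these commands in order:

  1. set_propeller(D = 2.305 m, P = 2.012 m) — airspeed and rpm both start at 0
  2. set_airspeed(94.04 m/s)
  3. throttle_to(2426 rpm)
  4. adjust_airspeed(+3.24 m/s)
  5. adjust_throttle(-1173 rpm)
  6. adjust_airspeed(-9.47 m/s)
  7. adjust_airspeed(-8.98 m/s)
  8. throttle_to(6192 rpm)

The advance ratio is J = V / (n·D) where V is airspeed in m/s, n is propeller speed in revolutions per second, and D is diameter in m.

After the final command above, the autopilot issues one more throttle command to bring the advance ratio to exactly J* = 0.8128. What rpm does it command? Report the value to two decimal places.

set_propeller: D = 2.305 m, P = 2.012 m (p = P/D = 0.872885); state ← (V=0, rpm=0)
set_airspeed(94.04): V ← 94.04 m/s
throttle_to(2426): rpm ← 2426
adjust_airspeed(+3.24): V ← 94.04 +3.24 = 97.28 m/s
adjust_throttle(-1173): rpm ← 2426 -1173 = 1253
adjust_airspeed(-9.47): V ← 97.28 -9.47 = 87.81 m/s
adjust_airspeed(-8.98): V ← 87.81 -8.98 = 78.83 m/s
throttle_to(6192): rpm ← 6192
final state: V = 78.83 m/s, rpm = 6192 → n = rpm/60 = 103.200000 rev/s
target J* = 0.8128; solve J* = V/(n·D) for n: n = V/(J*·D) = 78.83/(0.8128 × 2.305) = 42.076238 rev/s
rpm = 60·n = 2524.574274

rpm = 2524.57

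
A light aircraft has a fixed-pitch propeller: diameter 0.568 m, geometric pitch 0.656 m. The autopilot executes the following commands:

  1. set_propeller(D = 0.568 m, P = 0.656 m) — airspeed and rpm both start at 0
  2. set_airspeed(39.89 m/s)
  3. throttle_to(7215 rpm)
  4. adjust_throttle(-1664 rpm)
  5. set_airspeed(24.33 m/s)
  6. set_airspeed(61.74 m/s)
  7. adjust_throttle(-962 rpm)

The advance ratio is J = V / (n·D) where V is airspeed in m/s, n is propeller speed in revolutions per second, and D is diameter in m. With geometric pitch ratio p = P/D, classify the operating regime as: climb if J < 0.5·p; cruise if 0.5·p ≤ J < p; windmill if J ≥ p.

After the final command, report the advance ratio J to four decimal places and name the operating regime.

set_propeller: D = 0.568 m, P = 0.656 m (p = P/D = 1.154930); state ← (V=0, rpm=0)
set_airspeed(39.89): V ← 39.89 m/s
throttle_to(7215): rpm ← 7215
adjust_throttle(-1664): rpm ← 7215 -1664 = 5551
set_airspeed(24.33): V ← 24.33 m/s
set_airspeed(61.74): V ← 61.74 m/s
adjust_throttle(-962): rpm ← 5551 -962 = 4589
final state: V = 61.74 m/s, rpm = 4589 → n = rpm/60 = 76.483333 rev/s
J = V / (n·D) = 61.74 / (76.483333 × 0.568) = 1.421188
regime bands: climb J<0.5775 | cruise [0.5775, 1.1549) | windmill J≥1.1549
J = 1.4212 → windmill

J = 1.4212, regime = windmill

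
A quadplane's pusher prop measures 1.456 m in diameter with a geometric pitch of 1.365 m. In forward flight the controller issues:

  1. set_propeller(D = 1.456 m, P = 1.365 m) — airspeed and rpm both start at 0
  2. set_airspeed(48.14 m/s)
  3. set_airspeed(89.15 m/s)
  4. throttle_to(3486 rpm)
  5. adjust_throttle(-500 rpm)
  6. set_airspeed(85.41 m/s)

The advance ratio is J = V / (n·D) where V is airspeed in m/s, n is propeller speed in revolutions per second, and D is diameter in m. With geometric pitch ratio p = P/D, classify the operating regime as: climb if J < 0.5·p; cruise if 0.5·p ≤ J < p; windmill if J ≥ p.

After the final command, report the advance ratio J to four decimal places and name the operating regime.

J = 1.1787, regime = windmill

set_propeller: D = 1.456 m, P = 1.365 m (p = P/D = 0.937500); state ← (V=0, rpm=0)
set_airspeed(48.14): V ← 48.14 m/s
set_airspeed(89.15): V ← 89.15 m/s
throttle_to(3486): rpm ← 3486
adjust_throttle(-500): rpm ← 3486 -500 = 2986
set_airspeed(85.41): V ← 85.41 m/s
final state: V = 85.41 m/s, rpm = 2986 → n = rpm/60 = 49.766667 rev/s
J = V / (n·D) = 85.41 / (49.766667 × 1.456) = 1.178715
regime bands: climb J<0.4688 | cruise [0.4688, 0.9375) | windmill J≥0.9375
J = 1.1787 → windmill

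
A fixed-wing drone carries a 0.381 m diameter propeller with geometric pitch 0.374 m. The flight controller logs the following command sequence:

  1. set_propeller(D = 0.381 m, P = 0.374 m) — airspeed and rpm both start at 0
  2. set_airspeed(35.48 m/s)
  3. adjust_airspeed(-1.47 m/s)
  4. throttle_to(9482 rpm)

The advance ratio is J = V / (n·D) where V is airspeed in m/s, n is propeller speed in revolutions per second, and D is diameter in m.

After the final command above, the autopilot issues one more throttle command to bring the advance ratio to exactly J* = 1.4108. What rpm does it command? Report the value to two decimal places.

rpm = 3796.36

set_propeller: D = 0.381 m, P = 0.374 m (p = P/D = 0.981627); state ← (V=0, rpm=0)
set_airspeed(35.48): V ← 35.48 m/s
adjust_airspeed(-1.47): V ← 35.48 -1.47 = 34.01 m/s
throttle_to(9482): rpm ← 9482
final state: V = 34.01 m/s, rpm = 9482 → n = rpm/60 = 158.033333 rev/s
target J* = 1.4108; solve J* = V/(n·D) for n: n = V/(J*·D) = 34.01/(1.4108 × 0.381) = 63.272676 rev/s
rpm = 60·n = 3796.360584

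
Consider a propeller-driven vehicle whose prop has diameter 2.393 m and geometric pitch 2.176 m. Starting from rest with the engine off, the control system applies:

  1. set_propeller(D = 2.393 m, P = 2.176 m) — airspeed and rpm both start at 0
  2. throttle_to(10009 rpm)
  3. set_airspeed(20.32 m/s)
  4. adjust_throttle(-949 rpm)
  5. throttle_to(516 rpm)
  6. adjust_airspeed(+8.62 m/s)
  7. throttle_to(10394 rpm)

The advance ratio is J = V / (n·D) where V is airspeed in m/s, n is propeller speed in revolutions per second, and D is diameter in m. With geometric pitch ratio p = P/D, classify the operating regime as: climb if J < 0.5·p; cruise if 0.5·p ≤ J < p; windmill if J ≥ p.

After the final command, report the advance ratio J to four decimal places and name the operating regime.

J = 0.0698, regime = climb

set_propeller: D = 2.393 m, P = 2.176 m (p = P/D = 0.909319); state ← (V=0, rpm=0)
throttle_to(10009): rpm ← 10009
set_airspeed(20.32): V ← 20.32 m/s
adjust_throttle(-949): rpm ← 10009 -949 = 9060
throttle_to(516): rpm ← 516
adjust_airspeed(+8.62): V ← 20.32 +8.62 = 28.94 m/s
throttle_to(10394): rpm ← 10394
final state: V = 28.94 m/s, rpm = 10394 → n = rpm/60 = 173.233333 rev/s
J = V / (n·D) = 28.94 / (173.233333 × 2.393) = 0.069811
regime bands: climb J<0.4547 | cruise [0.4547, 0.9093) | windmill J≥0.9093
J = 0.0698 → climb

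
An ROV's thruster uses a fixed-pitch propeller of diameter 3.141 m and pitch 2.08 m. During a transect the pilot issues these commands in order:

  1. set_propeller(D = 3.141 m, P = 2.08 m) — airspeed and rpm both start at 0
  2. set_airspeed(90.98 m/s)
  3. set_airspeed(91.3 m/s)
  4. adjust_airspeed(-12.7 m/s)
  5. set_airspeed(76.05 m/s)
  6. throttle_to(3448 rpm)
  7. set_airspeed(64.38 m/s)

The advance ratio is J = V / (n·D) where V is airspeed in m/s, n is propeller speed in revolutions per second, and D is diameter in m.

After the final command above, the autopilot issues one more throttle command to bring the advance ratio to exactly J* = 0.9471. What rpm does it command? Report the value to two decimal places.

set_propeller: D = 3.141 m, P = 2.08 m (p = P/D = 0.662209); state ← (V=0, rpm=0)
set_airspeed(90.98): V ← 90.98 m/s
set_airspeed(91.3): V ← 91.3 m/s
adjust_airspeed(-12.7): V ← 91.3 -12.7 = 78.6 m/s
set_airspeed(76.05): V ← 76.05 m/s
throttle_to(3448): rpm ← 3448
set_airspeed(64.38): V ← 64.38 m/s
final state: V = 64.38 m/s, rpm = 3448 → n = rpm/60 = 57.466667 rev/s
target J* = 0.9471; solve J* = V/(n·D) for n: n = V/(J*·D) = 64.38/(0.9471 × 3.141) = 21.641492 rev/s
rpm = 60·n = 1298.489523

rpm = 1298.49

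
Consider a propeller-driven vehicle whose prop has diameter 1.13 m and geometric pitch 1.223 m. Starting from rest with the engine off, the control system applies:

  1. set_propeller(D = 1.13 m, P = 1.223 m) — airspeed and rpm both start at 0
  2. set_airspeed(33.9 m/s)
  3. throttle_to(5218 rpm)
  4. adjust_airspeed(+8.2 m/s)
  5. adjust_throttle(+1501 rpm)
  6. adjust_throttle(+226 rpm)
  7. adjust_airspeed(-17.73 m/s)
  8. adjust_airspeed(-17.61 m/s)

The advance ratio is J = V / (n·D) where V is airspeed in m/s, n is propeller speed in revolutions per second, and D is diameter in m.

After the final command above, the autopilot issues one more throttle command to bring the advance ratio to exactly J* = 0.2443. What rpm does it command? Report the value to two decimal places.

set_propeller: D = 1.13 m, P = 1.223 m (p = P/D = 1.082301); state ← (V=0, rpm=0)
set_airspeed(33.9): V ← 33.9 m/s
throttle_to(5218): rpm ← 5218
adjust_airspeed(+8.2): V ← 33.9 +8.2 = 42.1 m/s
adjust_throttle(+1501): rpm ← 5218 +1501 = 6719
adjust_throttle(+226): rpm ← 6719 +226 = 6945
adjust_airspeed(-17.73): V ← 42.1 -17.73 = 24.37 m/s
adjust_airspeed(-17.61): V ← 24.37 -17.61 = 6.76 m/s
final state: V = 6.76 m/s, rpm = 6945 → n = rpm/60 = 115.750000 rev/s
target J* = 0.2443; solve J* = V/(n·D) for n: n = V/(J*·D) = 6.76/(0.2443 × 1.13) = 24.487519 rev/s
rpm = 60·n = 1469.251138

rpm = 1469.25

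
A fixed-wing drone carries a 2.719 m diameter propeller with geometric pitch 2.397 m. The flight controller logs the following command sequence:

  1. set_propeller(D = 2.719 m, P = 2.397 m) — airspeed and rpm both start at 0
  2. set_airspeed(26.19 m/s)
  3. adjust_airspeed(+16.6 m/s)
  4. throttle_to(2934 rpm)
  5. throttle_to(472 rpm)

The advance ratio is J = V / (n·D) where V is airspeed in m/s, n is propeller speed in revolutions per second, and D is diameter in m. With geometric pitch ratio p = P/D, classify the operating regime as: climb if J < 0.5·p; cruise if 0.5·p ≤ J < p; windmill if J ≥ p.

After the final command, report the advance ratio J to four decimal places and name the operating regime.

J = 2.0005, regime = windmill

set_propeller: D = 2.719 m, P = 2.397 m (p = P/D = 0.881574); state ← (V=0, rpm=0)
set_airspeed(26.19): V ← 26.19 m/s
adjust_airspeed(+16.6): V ← 26.19 +16.6 = 42.79 m/s
throttle_to(2934): rpm ← 2934
throttle_to(472): rpm ← 472
final state: V = 42.79 m/s, rpm = 472 → n = rpm/60 = 7.866667 rev/s
J = V / (n·D) = 42.79 / (7.866667 × 2.719) = 2.000517
regime bands: climb J<0.4408 | cruise [0.4408, 0.8816) | windmill J≥0.8816
J = 2.0005 → windmill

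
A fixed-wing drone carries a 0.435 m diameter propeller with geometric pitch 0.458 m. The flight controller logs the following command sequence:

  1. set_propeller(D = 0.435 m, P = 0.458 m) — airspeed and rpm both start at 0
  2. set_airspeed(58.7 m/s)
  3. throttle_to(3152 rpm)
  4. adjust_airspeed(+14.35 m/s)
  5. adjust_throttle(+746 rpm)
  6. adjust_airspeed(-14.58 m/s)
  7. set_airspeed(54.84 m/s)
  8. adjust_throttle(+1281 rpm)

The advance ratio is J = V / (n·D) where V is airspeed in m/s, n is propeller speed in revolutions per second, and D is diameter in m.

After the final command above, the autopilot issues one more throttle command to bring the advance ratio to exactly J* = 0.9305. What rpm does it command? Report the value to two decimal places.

set_propeller: D = 0.435 m, P = 0.458 m (p = P/D = 1.052874); state ← (V=0, rpm=0)
set_airspeed(58.7): V ← 58.7 m/s
throttle_to(3152): rpm ← 3152
adjust_airspeed(+14.35): V ← 58.7 +14.35 = 73.05 m/s
adjust_throttle(+746): rpm ← 3152 +746 = 3898
adjust_airspeed(-14.58): V ← 73.05 -14.58 = 58.47 m/s
set_airspeed(54.84): V ← 54.84 m/s
adjust_throttle(+1281): rpm ← 3898 +1281 = 5179
final state: V = 54.84 m/s, rpm = 5179 → n = rpm/60 = 86.316667 rev/s
target J* = 0.9305; solve J* = V/(n·D) for n: n = V/(J*·D) = 54.84/(0.9305 × 0.435) = 135.485186 rev/s
rpm = 60·n = 8129.111156

rpm = 8129.11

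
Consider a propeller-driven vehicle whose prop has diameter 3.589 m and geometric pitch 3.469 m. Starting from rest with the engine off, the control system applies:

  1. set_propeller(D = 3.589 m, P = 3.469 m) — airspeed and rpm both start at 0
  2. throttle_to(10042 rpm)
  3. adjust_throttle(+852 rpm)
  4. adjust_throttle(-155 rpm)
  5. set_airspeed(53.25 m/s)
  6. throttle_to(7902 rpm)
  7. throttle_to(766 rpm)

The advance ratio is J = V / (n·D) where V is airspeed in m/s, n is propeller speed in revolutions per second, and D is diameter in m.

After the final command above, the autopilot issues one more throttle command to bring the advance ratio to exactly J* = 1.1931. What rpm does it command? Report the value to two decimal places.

set_propeller: D = 3.589 m, P = 3.469 m (p = P/D = 0.966565); state ← (V=0, rpm=0)
throttle_to(10042): rpm ← 10042
adjust_throttle(+852): rpm ← 10042 +852 = 10894
adjust_throttle(-155): rpm ← 10894 -155 = 10739
set_airspeed(53.25): V ← 53.25 m/s
throttle_to(7902): rpm ← 7902
throttle_to(766): rpm ← 766
final state: V = 53.25 m/s, rpm = 766 → n = rpm/60 = 12.766667 rev/s
target J* = 1.1931; solve J* = V/(n·D) for n: n = V/(J*·D) = 53.25/(1.1931 × 3.589) = 12.435673 rev/s
rpm = 60·n = 746.140405

rpm = 746.14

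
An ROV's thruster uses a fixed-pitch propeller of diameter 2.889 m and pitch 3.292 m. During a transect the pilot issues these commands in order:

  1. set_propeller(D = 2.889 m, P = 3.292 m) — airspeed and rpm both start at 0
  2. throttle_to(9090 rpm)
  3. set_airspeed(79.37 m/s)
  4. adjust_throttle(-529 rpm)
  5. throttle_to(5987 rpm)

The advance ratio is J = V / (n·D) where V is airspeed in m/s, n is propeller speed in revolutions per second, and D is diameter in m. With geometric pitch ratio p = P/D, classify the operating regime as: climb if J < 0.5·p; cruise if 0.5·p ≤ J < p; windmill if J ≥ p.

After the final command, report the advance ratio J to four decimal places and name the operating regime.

J = 0.2753, regime = climb

set_propeller: D = 2.889 m, P = 3.292 m (p = P/D = 1.139495); state ← (V=0, rpm=0)
throttle_to(9090): rpm ← 9090
set_airspeed(79.37): V ← 79.37 m/s
adjust_throttle(-529): rpm ← 9090 -529 = 8561
throttle_to(5987): rpm ← 5987
final state: V = 79.37 m/s, rpm = 5987 → n = rpm/60 = 99.783333 rev/s
J = V / (n·D) = 79.37 / (99.783333 × 2.889) = 0.275328
regime bands: climb J<0.5697 | cruise [0.5697, 1.1395) | windmill J≥1.1395
J = 0.2753 → climb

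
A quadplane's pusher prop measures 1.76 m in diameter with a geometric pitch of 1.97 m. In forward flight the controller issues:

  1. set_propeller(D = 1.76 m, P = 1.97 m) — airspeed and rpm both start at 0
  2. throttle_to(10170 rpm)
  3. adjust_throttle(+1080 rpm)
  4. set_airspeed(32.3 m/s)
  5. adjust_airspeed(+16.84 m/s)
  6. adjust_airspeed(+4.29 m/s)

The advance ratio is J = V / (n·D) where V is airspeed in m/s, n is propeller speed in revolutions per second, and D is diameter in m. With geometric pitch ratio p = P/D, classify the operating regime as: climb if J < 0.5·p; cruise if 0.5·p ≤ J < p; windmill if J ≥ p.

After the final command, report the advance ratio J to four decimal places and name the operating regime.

J = 0.1619, regime = climb

set_propeller: D = 1.76 m, P = 1.97 m (p = P/D = 1.119318); state ← (V=0, rpm=0)
throttle_to(10170): rpm ← 10170
adjust_throttle(+1080): rpm ← 10170 +1080 = 11250
set_airspeed(32.3): V ← 32.3 m/s
adjust_airspeed(+16.84): V ← 32.3 +16.84 = 49.14 m/s
adjust_airspeed(+4.29): V ← 49.14 +4.29 = 53.43 m/s
final state: V = 53.43 m/s, rpm = 11250 → n = rpm/60 = 187.500000 rev/s
J = V / (n·D) = 53.43 / (187.500000 × 1.76) = 0.161909
regime bands: climb J<0.5597 | cruise [0.5597, 1.1193) | windmill J≥1.1193
J = 0.1619 → climb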